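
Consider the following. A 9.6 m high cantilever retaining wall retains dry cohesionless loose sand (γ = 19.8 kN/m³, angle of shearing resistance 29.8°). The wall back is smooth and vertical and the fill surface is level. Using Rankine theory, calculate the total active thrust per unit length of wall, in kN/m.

K_a = tan²(45° − φ/2) = 0.3360.
P_a = ½ K_a γ H² = 0.5 × 0.3360 × 19.8 × 9.6² = 306.6 kN/m.

307 kN/m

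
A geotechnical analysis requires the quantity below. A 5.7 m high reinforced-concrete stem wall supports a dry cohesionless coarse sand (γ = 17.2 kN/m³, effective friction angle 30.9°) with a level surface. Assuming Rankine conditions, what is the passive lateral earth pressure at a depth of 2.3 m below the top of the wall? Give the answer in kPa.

123 kPa

K_p = (1 + sin φ)/(1 − sin φ) = 3.111.
σ_h = K_p γ z = 3.111 × 17.2 × 2.3 = 123.1 kPa.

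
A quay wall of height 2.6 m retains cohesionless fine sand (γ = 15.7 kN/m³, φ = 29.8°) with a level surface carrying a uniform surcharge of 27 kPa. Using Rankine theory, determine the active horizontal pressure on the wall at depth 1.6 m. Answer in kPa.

K_a = (1 − sin φ)/(1 + sin φ) = 0.3360.
σ_v = γz + q = 15.7 × 1.6 + 27 = 52.12 kPa.
σ_h = K_a σ_v = 0.3360 × 52.12 = 17.51 kPa.

17.5 kPa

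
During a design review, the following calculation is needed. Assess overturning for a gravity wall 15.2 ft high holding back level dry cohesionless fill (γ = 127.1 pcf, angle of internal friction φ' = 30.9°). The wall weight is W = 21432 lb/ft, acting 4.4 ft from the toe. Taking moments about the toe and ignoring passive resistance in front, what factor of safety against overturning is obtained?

3.94

K_a = tan²(45° − 30.9°/2) = 0.3214.
P_a = ½K_aγH² = 0.5×0.3214×127.1×15.2² = 4719 lb/ft, acting at H/3 = 5.067 ft above the base.
Overturning moment M_o = P_a × H/3 = 4719 × 5.067 = 23910.
Resisting moment M_r = W × 4.4 = 21432 × 4.4 = 94300.
FS_overturning = M_r/M_o = 94300/23910 = 3.944.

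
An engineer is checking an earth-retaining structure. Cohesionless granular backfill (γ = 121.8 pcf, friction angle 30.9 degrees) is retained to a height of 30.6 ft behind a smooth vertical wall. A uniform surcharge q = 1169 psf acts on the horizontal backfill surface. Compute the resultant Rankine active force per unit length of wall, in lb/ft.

29800 lb/ft

K_a = tan²(45° − φ/2) = 0.3214.
Soil triangle: ½ K_a γ H² = 0.5×0.3214×121.8×30.6² = 18330 lb/ft.
Surcharge rectangle: K_a q H = 0.3214×1169×30.6 = 11500 lb/ft.
Total = 18330 + 11500 = 29820 lb/ft.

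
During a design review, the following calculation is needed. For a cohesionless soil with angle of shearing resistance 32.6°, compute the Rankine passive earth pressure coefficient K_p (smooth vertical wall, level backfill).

3.34

K_p = (1 + sin φ)/(1 − sin φ) = tan²(45° + 32.6°/2) = 3.336.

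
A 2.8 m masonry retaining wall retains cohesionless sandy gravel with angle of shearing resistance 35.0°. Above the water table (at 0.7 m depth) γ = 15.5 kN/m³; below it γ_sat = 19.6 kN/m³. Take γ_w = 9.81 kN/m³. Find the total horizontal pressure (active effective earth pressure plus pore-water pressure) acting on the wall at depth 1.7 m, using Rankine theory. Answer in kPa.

15.4 kPa

K_a = (1 − sin φ)/(1 + sin φ) = 0.2710.
γ' = 19.6 − 9.81 = 9.790 kN/m³.
Effective vertical stress at 1.7 m: σ'_v = 15.5×0.7 + 9.790×1.00 = 20.64 kPa.
σ'_h = K_a σ'_v = 0.2710 × 20.64 = 5.593 kPa; u = γ_w × 1.00 = 9.810 kPa.
Total σ_h = 5.593 + 9.810 = 15.40 kPa.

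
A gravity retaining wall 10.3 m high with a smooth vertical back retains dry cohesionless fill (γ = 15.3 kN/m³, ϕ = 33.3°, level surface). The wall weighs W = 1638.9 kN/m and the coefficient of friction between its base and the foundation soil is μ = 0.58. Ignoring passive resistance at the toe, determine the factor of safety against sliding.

K_a = tan²(45° − 33.3°/2) = 0.2911.
P_a = ½K_aγH² = 0.5×0.2911×15.3×10.3² = 236.3 kN/m, acting at H/3 = 3.433 m above the base.
FS_sliding = μW / P_a = 0.58×1638.9 / 236.3 = 4.023.

4.02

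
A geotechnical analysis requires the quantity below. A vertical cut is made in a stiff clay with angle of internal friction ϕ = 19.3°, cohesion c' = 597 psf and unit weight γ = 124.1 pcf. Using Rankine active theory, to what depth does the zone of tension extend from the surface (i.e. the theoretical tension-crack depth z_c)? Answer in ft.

K_a = tan²(45° − 19.3°/2) = 0.5032; √K_a = 0.7094.
The active pressure is zero where K_a γ z = 2c√K_a, so z_c = 2c/(γ√K_a) = 2×597/(124.1×0.7094) = 13.56 ft.

13.6 ft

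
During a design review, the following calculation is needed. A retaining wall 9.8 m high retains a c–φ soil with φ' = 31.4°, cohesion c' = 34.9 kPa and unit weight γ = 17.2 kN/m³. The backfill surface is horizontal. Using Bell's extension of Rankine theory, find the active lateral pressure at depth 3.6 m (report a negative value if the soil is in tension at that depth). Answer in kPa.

-19.7 kPa

K_a = (1 − sin φ)/(1 + sin φ) = 0.3149.
σ_a = K_a γ z − 2c√K_a = 0.3149×17.2×3.6 − 2×34.9×0.5612 = -19.67 kPa.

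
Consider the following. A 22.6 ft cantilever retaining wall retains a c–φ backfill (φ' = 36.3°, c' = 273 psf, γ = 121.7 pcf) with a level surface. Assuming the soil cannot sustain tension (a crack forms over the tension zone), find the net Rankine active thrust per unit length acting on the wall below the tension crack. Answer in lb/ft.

2940 lb/ft

K_a = 0.2563; √K_a = 0.5062.
Tension-crack depth z_c = 2c/(γ√K_a) = 2×273/(121.7×0.5062) = 8.862 ft.
σ_a at base = K_a γ H − 2c√K_a = 0.2563×121.7×22.6 − 2×273×0.5062 = 428.5 psf.
P_a = ½ × 428.5 × (H − z_c) = 0.5×428.5×13.74 = 2943 lb/ft.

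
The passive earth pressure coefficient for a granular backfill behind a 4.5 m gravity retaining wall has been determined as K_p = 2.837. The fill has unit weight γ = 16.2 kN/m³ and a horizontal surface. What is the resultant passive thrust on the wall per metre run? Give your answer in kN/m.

P = ½ K_p γ H² = 0.5 × 2.837 × 16.2 × 4.5² = 465.3 kN/m.

465 kN/m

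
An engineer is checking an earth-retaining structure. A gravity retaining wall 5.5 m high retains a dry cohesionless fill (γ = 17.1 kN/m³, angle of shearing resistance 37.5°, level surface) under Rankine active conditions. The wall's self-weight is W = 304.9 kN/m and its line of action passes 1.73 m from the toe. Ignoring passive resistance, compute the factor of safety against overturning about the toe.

4.57

K_a = tan²(45° − 37.5°/2) = 0.2432.
P_a = ½K_aγH² = 0.5×0.2432×17.1×5.5² = 62.90 kN/m, acting at H/3 = 1.833 m above the base.
Overturning moment M_o = P_a × H/3 = 62.90 × 1.833 = 115.3.
Resisting moment M_r = W × 1.73 = 304.9 × 1.73 = 527.5.
FS_overturning = M_r/M_o = 527.5/115.3 = 4.574.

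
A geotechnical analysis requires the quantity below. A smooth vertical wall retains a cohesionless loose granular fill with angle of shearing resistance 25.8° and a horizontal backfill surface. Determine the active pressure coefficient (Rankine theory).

K_a = (1 − sin φ)/(1 + sin φ) = (1 − sin 25.8°)/(1 + sin 25.8°) = 0.3935.

0.394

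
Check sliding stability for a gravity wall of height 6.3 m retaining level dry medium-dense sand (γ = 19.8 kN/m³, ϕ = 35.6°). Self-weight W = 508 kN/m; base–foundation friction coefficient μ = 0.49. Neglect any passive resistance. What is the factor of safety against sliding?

2.40

K_a = tan²(45° − 35.6°/2) = 0.2641.
P_a = ½K_aγH² = 0.5×0.2641×19.8×6.3² = 103.8 kN/m, acting at H/3 = 2.100 m above the base.
FS_sliding = μW / P_a = 0.49×508 / 103.8 = 2.398.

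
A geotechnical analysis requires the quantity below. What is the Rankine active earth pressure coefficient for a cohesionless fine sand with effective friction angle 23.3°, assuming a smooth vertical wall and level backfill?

K_a = (1 − sin φ)/(1 + sin φ) = (1 − sin 23.3°)/(1 + sin 23.3°) = 0.4331.

0.433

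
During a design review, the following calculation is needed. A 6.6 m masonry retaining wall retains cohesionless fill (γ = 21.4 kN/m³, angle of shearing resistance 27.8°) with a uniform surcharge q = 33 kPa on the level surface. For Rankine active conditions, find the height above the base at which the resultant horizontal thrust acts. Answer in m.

2.55 m

K_a = 0.3639.
Triangular part P₁ = ½K_aγH² = 169.6 at H/3 = 2.200 m; rectangular part P₂ = K_a q H = 79.26 at H/2 = 3.300 m.
ȳ = (P₁·2.200 + P₂·3.300)/(P₁+P₂) = 2.550 m.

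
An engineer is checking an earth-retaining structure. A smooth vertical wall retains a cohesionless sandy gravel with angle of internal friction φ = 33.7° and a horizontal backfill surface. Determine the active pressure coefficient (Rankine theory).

K_a = tan²(45° − φ/2) = tan²(28.15°) = 0.2863.

0.286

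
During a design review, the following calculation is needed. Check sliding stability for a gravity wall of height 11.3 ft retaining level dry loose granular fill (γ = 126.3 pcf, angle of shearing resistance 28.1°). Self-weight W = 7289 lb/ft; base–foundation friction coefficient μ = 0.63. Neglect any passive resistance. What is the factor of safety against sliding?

1.58

K_a = tan²(45° − 28.1°/2) = 0.3596.
P_a = ½K_aγH² = 0.5×0.3596×126.3×11.3² = 2900 lb/ft, acting at H/3 = 3.767 ft above the base.
FS_sliding = μW / P_a = 0.63×7289 / 2900 = 1.584.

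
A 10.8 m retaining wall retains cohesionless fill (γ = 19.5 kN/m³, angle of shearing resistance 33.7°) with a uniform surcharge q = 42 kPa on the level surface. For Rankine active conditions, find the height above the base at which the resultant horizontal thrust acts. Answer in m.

4.11 m

K_a = 0.2863.
Triangular part P₁ = ½K_aγH² = 325.6 at H/3 = 3.600 m; rectangular part P₂ = K_a q H = 129.9 at H/2 = 5.400 m.
ȳ = (P₁·3.600 + P₂·5.400)/(P₁+P₂) = 4.113 m.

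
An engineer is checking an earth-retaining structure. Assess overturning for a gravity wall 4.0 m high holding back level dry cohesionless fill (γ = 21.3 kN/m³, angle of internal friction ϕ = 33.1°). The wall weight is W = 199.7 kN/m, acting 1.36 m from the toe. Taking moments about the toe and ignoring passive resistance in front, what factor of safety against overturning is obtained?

K_a = tan²(45° − 33.1°/2) = 0.2936.
P_a = ½K_aγH² = 0.5×0.2936×21.3×4.0² = 50.03 kN/m, acting at H/3 = 1.333 m above the base.
Overturning moment M_o = P_a × H/3 = 50.03 × 1.333 = 66.70.
Resisting moment M_r = W × 1.36 = 199.7 × 1.36 = 271.6.
FS_overturning = M_r/M_o = 271.6/66.70 = 4.072.

4.07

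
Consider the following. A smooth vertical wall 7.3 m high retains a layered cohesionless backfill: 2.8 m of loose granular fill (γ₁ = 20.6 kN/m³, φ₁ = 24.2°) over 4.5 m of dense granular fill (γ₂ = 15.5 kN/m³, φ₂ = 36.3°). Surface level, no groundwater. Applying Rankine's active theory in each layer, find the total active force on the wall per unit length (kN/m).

141 kN/m

K_a1 = tan²(45°−24.2°/2) = 0.4185; K_a2 = tan²(45°−36.3°/2) = 0.2563.
Layer 1: σ at base = K_a1 γ₁ h₁ = 24.14 kPa; P₁ = ½×24.14×2.8 = 33.80.
Layer 2: σ_v at top = γ₁h₁ = 57.68; σ_h top = K_a2×57.68 = 14.78; σ_h base = K_a2×(57.68+15.5×4.5) = 32.66.
P₂ = ½(14.78+32.66)×4.5 = 106.7. Total P_a = 33.80+106.7 = 140.5 kN/m.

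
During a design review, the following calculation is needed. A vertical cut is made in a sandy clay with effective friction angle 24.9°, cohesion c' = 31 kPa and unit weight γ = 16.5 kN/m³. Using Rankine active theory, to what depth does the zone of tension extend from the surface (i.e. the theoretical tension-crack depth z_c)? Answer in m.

5.89 m

K_a = tan²(45° − 24.9°/2) = 0.4074; √K_a = 0.6383.
The active pressure is zero where K_a γ z = 2c√K_a, so z_c = 2c/(γ√K_a) = 2×31/(16.5×0.6383) = 5.887 m.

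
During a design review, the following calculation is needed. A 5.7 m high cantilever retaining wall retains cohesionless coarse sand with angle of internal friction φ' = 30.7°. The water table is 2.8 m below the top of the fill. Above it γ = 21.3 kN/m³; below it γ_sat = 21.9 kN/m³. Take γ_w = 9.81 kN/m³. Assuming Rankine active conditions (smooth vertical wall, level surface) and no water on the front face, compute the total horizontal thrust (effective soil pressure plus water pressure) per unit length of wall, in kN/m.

K_a = tan²(45° − φ/2) = 0.3240.
γ' = 21.9 − 9.81 = 12.09 kN/m³. Depth below WT = 2.9 m.
σ'_h at WT = K_a γ d_w = 19.32 kPa; at base = 19.32 + K_a γ' × 2.9 = 30.69 kPa.
P₁ (0–2.8 m) = ½×19.32×2.8 = 27.05. P₂ (2.8–5.7 m) = ½(19.32+30.69)×2.9 = 72.52.
P_w = ½ γ_w h₂² = 0.5×9.81×2.9² = 41.25. Total = 27.05+72.52+41.25 = 140.8 kN/m.

141 kN/m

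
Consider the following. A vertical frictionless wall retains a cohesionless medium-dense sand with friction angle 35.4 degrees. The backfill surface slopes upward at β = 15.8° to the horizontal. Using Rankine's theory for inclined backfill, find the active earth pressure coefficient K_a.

0.294

K_a = cos β · (cos β − √(cos²β − cos²φ)) / (cos β + √(cos²β − cos²φ)).
cos β = 0.9622, cos φ = 0.8151, √(cos²β − cos²φ) = 0.5113.
K_a = 0.9622 × (0.9622 − 0.5113)/(0.9622 + 0.5113) = 0.2945.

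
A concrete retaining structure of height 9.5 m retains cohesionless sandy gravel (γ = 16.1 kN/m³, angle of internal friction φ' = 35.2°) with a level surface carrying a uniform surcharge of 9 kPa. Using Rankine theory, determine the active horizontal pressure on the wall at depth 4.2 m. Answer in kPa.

K_a = (1 − sin φ)/(1 + sin φ) = 0.2687.
σ_v = γz + q = 16.1 × 4.2 + 9 = 76.62 kPa.
σ_h = K_a σ_v = 0.2687 × 76.62 = 20.59 kPa.

20.6 kPa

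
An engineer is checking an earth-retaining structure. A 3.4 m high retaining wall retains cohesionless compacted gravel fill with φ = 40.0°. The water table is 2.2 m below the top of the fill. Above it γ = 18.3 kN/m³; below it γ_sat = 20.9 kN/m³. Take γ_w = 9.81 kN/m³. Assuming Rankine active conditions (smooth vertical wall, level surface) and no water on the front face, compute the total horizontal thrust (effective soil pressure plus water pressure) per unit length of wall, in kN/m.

K_a = tan²(45° − φ/2) = 0.2174.
γ' = 20.9 − 9.81 = 11.09 kN/m³. Depth below WT = 1.2 m.
σ'_h at WT = K_a γ d_w = 8.754 kPa; at base = 8.754 + K_a γ' × 1.2 = 11.65 kPa.
P₁ (0–2.2 m) = ½×8.754×2.2 = 9.630. P₂ (2.2–3.4 m) = ½(8.754+11.65)×1.2 = 12.24.
P_w = ½ γ_w h₂² = 0.5×9.81×1.2² = 7.063. Total = 9.630+12.24+7.063 = 28.93 kN/m.

28.9 kN/m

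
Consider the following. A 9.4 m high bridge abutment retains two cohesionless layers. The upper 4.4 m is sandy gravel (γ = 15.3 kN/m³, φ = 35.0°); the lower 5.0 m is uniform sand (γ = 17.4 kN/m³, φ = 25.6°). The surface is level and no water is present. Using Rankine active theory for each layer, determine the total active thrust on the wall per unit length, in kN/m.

K_a1 = tan²(45°−35.0°/2) = 0.2710; K_a2 = tan²(45°−25.6°/2) = 0.3966.
Layer 1: σ at base = K_a1 γ₁ h₁ = 18.24 kPa; P₁ = ½×18.24×4.4 = 40.13.
Layer 2: σ_v at top = γ₁h₁ = 67.32; σ_h top = K_a2×67.32 = 26.70; σ_h base = K_a2×(67.32+17.4×5.0) = 61.20.
P₂ = ½(26.70+61.20)×5.0 = 219.7. Total P_a = 40.13+219.7 = 259.9 kN/m.

260 kN/m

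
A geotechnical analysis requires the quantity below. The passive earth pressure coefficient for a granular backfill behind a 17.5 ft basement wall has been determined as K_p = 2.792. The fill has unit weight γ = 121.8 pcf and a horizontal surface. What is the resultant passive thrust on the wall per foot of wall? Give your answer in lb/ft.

P = ½ K_p γ H² = 0.5 × 2.792 × 121.8 × 17.5² = 52070 lb/ft.

52100 lb/ft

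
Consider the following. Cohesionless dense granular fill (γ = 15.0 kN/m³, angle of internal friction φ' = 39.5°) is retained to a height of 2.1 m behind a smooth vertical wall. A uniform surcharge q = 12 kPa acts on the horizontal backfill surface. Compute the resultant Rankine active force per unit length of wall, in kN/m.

K_a = tan²(45° − φ/2) = 0.2224.
Soil triangle: ½ K_a γ H² = 0.5×0.2224×15.0×2.1² = 7.357 kN/m.
Surcharge rectangle: K_a q H = 0.2224×12×2.1 = 5.605 kN/m.
Total = 7.357 + 5.605 = 12.96 kN/m.

13.0 kN/m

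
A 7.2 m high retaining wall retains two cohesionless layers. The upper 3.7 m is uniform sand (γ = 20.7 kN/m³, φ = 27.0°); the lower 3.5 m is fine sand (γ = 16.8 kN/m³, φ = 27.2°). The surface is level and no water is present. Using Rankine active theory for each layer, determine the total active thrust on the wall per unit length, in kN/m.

K_a1 = tan²(45°−27.0°/2) = 0.3755; K_a2 = tan²(45°−27.2°/2) = 0.3726.
Layer 1: σ at base = K_a1 γ₁ h₁ = 28.76 kPa; P₁ = ½×28.76×3.7 = 53.21.
Layer 2: σ_v at top = γ₁h₁ = 76.59; σ_h top = K_a2×76.59 = 28.54; σ_h base = K_a2×(76.59+16.8×3.5) = 50.45.
P₂ = ½(28.54+50.45)×3.5 = 138.2. Total P_a = 53.21+138.2 = 191.4 kN/m.

191 kN/m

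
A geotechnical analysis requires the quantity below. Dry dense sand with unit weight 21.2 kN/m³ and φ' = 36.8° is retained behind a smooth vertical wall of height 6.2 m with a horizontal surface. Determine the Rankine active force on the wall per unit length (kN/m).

K_a = tan²(45° − φ/2) = 0.2508.
P_a = ½ K_a γ H² = 0.5 × 0.2508 × 21.2 × 6.2² = 102.2 kN/m.

102 kN/m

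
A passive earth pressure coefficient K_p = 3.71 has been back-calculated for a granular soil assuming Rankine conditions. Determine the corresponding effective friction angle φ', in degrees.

K_p = (1+sin φ)/(1−sin φ) ⇒ sin φ = (K_p − 1)/(K_p + 1) = 0.5754.
φ = arcsin(0.5754) = 35.13°.

35.1°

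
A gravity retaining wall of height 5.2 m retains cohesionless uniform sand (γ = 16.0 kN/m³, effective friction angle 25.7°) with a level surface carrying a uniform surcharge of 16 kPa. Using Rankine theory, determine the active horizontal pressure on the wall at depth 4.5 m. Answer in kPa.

K_a = (1 − sin φ)/(1 + sin φ) = 0.3950.
σ_v = γz + q = 16.0 × 4.5 + 16 = 88.00 kPa.
σ_h = K_a σ_v = 0.3950 × 88.00 = 34.76 kPa.

34.8 kPa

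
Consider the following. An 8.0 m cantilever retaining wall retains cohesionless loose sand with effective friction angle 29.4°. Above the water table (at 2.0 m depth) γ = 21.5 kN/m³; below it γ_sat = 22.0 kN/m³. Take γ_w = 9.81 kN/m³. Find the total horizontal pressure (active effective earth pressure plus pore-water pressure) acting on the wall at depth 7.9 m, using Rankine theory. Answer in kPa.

97.1 kPa

K_a = (1 − sin φ)/(1 + sin φ) = 0.3415.
γ' = 22.0 − 9.81 = 12.19 kN/m³.
Effective vertical stress at 7.9 m: σ'_v = 21.5×2.0 + 12.19×5.90 = 114.9 kPa.
σ'_h = K_a σ'_v = 0.3415 × 114.9 = 39.24 kPa; u = γ_w × 5.90 = 57.88 kPa.
Total σ_h = 39.24 + 57.88 = 97.12 kPa.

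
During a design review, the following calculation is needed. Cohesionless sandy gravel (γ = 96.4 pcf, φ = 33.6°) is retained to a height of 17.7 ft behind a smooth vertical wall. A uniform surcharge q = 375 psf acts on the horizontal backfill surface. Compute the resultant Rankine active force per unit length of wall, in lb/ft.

6250 lb/ft

K_a = tan²(45° − φ/2) = 0.2875.
Soil triangle: ½ K_a γ H² = 0.5×0.2875×96.4×17.7² = 4341 lb/ft.
Surcharge rectangle: K_a q H = 0.2875×375×17.7 = 1908 lb/ft.
Total = 4341 + 1908 = 6250 lb/ft.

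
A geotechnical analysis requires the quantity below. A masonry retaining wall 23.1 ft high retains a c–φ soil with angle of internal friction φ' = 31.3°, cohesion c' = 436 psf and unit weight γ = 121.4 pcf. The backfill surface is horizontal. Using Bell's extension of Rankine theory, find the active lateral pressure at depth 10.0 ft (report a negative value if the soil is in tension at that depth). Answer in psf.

K_a = (1 − sin φ)/(1 + sin φ) = 0.3162.
σ_a = K_a γ z − 2c√K_a = 0.3162×121.4×10.0 − 2×436×0.5623 = -106.5 psf.

-106 psf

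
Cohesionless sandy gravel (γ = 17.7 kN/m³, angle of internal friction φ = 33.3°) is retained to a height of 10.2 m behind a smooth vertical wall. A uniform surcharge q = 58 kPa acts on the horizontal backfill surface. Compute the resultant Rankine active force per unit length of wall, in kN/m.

440 kN/m

K_a = tan²(45° − φ/2) = 0.2911.
Soil triangle: ½ K_a γ H² = 0.5×0.2911×17.7×10.2² = 268.1 kN/m.
Surcharge rectangle: K_a q H = 0.2911×58×10.2 = 172.2 kN/m.
Total = 268.1 + 172.2 = 440.3 kN/m.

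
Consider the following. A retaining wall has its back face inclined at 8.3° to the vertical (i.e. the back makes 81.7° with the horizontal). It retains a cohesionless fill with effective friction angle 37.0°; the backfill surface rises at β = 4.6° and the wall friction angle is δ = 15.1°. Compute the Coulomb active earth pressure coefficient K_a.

0.304

K_a = sin²(α+φ) / [sin²α · sin(α−δ) · (1 + √{sin(φ+δ)sin(φ−β) / (sin(α−δ)sin(α+β))})²].
With α = 81.7°, φ = 37.0°, δ = 15.1°, β = 4.6°: K_a = 0.3035.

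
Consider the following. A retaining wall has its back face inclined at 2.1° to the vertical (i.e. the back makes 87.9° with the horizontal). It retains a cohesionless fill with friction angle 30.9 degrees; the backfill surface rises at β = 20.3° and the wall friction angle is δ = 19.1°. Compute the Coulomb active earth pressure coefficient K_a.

0.421

K_a = sin²(α+φ) / [sin²α · sin(α−δ) · (1 + √{sin(φ+δ)sin(φ−β) / (sin(α−δ)sin(α+β))})²].
With α = 87.9°, φ = 30.9°, δ = 19.1°, β = 20.3°: K_a = 0.4215.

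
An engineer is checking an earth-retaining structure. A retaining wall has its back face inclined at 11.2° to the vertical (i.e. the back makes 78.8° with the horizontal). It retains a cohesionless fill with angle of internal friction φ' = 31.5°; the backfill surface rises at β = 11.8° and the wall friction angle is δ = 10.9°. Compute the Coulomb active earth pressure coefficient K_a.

0.441

K_a = sin²(α+φ) / [sin²α · sin(α−δ) · (1 + √{sin(φ+δ)sin(φ−β) / (sin(α−δ)sin(α+β))})²].
With α = 78.8°, φ = 31.5°, δ = 10.9°, β = 11.8°: K_a = 0.4412.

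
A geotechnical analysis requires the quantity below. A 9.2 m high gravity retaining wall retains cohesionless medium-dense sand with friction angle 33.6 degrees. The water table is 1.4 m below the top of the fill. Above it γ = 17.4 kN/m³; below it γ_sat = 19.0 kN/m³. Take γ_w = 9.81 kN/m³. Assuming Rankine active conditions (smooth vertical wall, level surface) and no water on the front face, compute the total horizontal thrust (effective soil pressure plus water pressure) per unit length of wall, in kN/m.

438 kN/m

K_a = tan²(45° − φ/2) = 0.2875.
γ' = 19.0 − 9.81 = 9.190 kN/m³. Depth below WT = 7.8 m.
σ'_h at WT = K_a γ d_w = 7.004 kPa; at base = 7.004 + K_a γ' × 7.8 = 27.61 kPa.
P₁ (0–1.4 m) = ½×7.004×1.4 = 4.903. P₂ (1.4–9.2 m) = ½(7.004+27.61)×7.8 = 135.0.
P_w = ½ γ_w h₂² = 0.5×9.81×7.8² = 298.4. Total = 4.903+135.0+298.4 = 438.3 kN/m.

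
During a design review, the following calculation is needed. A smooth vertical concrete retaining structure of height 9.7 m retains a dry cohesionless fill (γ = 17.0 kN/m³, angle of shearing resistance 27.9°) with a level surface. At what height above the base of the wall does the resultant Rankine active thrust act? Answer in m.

3.23 m

K_a = 0.3625.
The pressure distribution is triangular, so the resultant acts at H/3 above the base = 9.7/3 = 3.233 m.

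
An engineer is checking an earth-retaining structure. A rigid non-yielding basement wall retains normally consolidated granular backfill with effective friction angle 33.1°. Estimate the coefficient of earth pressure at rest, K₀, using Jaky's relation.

K₀ = 1 − sin φ' = 1 − sin 33.1° = 0.4539.

0.454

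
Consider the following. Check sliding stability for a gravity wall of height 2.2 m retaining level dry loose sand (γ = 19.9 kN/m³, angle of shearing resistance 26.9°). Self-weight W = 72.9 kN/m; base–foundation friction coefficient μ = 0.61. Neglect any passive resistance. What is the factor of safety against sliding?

K_a = tan²(45° − 26.9°/2) = 0.3770.
P_a = ½K_aγH² = 0.5×0.3770×19.9×2.2² = 18.16 kN/m, acting at H/3 = 0.7333 m above the base.
FS_sliding = μW / P_a = 0.61×72.9 / 18.16 = 2.449.

2.45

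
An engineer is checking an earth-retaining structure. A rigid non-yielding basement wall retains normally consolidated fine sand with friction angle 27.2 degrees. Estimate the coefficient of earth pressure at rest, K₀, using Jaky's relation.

0.543

K₀ = 1 − sin φ' = 1 − sin 27.2° = 0.5429.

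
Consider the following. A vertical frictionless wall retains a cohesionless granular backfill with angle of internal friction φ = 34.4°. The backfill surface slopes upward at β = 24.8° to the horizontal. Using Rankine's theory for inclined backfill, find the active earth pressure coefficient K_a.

0.374

K_a = cos β · (cos β − √(cos²β − cos²φ)) / (cos β + √(cos²β − cos²φ)).
cos β = 0.9078, cos φ = 0.8251, √(cos²β − cos²φ) = 0.3785.
K_a = 0.9078 × (0.9078 − 0.3785)/(0.9078 + 0.3785) = 0.3736.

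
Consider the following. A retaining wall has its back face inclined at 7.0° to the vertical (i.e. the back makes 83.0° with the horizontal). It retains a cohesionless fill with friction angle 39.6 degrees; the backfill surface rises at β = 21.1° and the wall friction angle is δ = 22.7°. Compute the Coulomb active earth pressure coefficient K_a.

K_a = sin²(α+φ) / [sin²α · sin(α−δ) · (1 + √{sin(φ+δ)sin(φ−β) / (sin(α−δ)sin(α+β))})²].
With α = 83.0°, φ = 39.6°, δ = 22.7°, β = 21.1°: K_a = 0.3333.

0.333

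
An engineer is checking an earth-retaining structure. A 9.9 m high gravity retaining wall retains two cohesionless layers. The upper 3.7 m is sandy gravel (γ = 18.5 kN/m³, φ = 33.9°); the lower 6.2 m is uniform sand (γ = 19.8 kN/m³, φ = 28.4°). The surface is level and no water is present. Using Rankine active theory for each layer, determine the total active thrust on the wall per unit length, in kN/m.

322 kN/m

K_a1 = tan²(45°−33.9°/2) = 0.2839; K_a2 = tan²(45°−28.4°/2) = 0.3554.
Layer 1: σ at base = K_a1 γ₁ h₁ = 19.43 kPa; P₁ = ½×19.43×3.7 = 35.95.
Layer 2: σ_v at top = γ₁h₁ = 68.45; σ_h top = K_a2×68.45 = 24.32; σ_h base = K_a2×(68.45+19.8×6.2) = 67.95.
P₂ = ½(24.32+67.95)×6.2 = 286.0. Total P_a = 35.95+286.0 = 322.0 kN/m.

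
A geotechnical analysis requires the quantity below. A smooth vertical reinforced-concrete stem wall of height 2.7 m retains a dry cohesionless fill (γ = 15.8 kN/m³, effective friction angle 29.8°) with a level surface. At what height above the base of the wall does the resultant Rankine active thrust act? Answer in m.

0.900 m

K_a = 0.3360.
The pressure distribution is triangular, so the resultant acts at H/3 above the base = 2.7/3 = 0.9000 m.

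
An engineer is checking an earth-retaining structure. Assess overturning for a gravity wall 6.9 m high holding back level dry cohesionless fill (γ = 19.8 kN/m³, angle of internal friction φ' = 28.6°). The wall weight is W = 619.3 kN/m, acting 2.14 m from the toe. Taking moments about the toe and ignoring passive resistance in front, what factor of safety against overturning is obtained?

3.47

K_a = tan²(45° − 28.6°/2) = 0.3525.
P_a = ½K_aγH² = 0.5×0.3525×19.8×6.9² = 166.2 kN/m, acting at H/3 = 2.300 m above the base.
Overturning moment M_o = P_a × H/3 = 166.2 × 2.300 = 382.2.
Resisting moment M_r = W × 2.14 = 619.3 × 2.14 = 1325.
FS_overturning = M_r/M_o = 1325/382.2 = 3.468.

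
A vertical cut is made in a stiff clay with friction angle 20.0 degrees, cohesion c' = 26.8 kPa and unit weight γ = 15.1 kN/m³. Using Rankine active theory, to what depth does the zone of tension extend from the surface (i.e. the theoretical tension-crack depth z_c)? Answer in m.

5.07 m

K_a = tan²(45° − 20.0°/2) = 0.4903; √K_a = 0.7002.
The active pressure is zero where K_a γ z = 2c√K_a, so z_c = 2c/(γ√K_a) = 2×26.8/(15.1×0.7002) = 5.069 m.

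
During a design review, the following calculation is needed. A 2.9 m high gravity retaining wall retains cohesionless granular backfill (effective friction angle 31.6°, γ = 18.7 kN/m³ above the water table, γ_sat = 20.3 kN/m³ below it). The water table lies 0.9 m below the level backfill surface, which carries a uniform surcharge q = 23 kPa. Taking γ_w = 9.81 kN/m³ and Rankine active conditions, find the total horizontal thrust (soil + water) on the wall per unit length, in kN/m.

59.9 kN/m

K_a = tan²(45° − φ/2) = 0.3123.
γ' = 20.3 − 9.81 = 10.49 kN/m³. h₂ = H − d_w = 2.0 m.
σ'_h: at surface K_a·q = 7.184; at WT K_a(q+γd_w) = 12.44; at base K_a(q+γd_w+γ'h₂) = 18.99 kPa.
P₁ = ½(7.184+12.44)×0.9 = 8.831; P₂ = ½(12.44+18.99)×2.0 = 31.43; P_w = ½γ_w h₂² = 19.62.
Total = 8.831+31.43+19.62 = 59.89 kN/m.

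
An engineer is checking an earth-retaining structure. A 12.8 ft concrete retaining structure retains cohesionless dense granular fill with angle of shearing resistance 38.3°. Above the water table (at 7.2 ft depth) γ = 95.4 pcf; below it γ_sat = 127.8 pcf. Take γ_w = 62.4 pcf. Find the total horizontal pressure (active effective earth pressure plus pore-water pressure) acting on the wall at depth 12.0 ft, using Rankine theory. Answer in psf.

K_a = (1 − sin φ)/(1 + sin φ) = 0.2347.
γ' = 127.8 − 62.4 = 65.40 pcf.
Effective vertical stress at 12.0 ft: σ'_v = 95.4×7.2 + 65.40×4.80 = 1001 psf.
σ'_h = K_a σ'_v = 0.2347 × 1001 = 234.9 psf; u = γ_w × 4.80 = 299.5 psf.
Total σ_h = 234.9 + 299.5 = 534.4 psf.

534 psf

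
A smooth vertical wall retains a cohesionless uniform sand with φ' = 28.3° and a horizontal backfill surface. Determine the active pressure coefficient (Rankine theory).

0.357

K_a = (1 − sin φ)/(1 + sin φ) = (1 − sin 28.3°)/(1 + sin 28.3°) = 0.3568.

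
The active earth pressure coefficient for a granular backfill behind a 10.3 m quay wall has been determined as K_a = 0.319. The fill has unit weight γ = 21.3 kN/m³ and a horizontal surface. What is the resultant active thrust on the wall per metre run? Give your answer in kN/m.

P = ½ K_a γ H² = 0.5 × 0.319 × 21.3 × 10.3² = 360.4 kN/m.

360 kN/m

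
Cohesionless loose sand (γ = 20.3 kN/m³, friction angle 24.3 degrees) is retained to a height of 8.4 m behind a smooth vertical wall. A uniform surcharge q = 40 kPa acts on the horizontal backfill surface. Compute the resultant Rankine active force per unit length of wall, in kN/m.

K_a = tan²(45° − φ/2) = 0.4169.
Soil triangle: ½ K_a γ H² = 0.5×0.4169×20.3×8.4² = 298.6 kN/m.
Surcharge rectangle: K_a q H = 0.4169×40×8.4 = 140.1 kN/m.
Total = 298.6 + 140.1 = 438.7 kN/m.

439 kN/m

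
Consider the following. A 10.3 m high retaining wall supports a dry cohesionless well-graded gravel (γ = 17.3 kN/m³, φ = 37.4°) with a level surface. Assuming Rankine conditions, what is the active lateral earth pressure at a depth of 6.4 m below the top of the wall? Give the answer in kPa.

27.0 kPa

K_a = (1 − sin φ)/(1 + sin φ) = 0.2443.
σ_h = K_a γ z = 0.2443 × 17.3 × 6.4 = 27.04 kPa.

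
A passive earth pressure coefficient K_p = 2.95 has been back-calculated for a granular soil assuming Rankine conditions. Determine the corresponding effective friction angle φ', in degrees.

K_p = (1+sin φ)/(1−sin φ) ⇒ sin φ = (K_p − 1)/(K_p + 1) = 0.4937.
φ = arcsin(0.4937) = 29.58°.

29.6°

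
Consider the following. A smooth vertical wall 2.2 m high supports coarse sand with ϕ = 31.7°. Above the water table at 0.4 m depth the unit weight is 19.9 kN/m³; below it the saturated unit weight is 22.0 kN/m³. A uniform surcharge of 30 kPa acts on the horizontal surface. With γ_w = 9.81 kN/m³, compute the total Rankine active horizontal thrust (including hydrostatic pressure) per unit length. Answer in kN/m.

K_a = tan²(45° − φ/2) = 0.3111.
γ' = 22.0 − 9.81 = 12.19 kN/m³. h₂ = H − d_w = 1.8 m.
σ'_h: at surface K_a·q = 9.332; at WT K_a(q+γd_w) = 11.81; at base K_a(q+γd_w+γ'h₂) = 18.63 kPa.
P₁ = ½(9.332+11.81)×0.4 = 4.228; P₂ = ½(11.81+18.63)×1.8 = 27.40; P_w = ½γ_w h₂² = 15.89.
Total = 4.228+27.40+15.89 = 47.52 kN/m.

47.5 kN/m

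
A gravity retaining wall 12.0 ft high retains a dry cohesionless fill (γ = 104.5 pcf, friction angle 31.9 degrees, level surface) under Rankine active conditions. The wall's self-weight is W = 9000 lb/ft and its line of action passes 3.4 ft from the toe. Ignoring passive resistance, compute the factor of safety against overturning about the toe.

3.30

K_a = tan²(45° − 31.9°/2) = 0.3085.
P_a = ½K_aγH² = 0.5×0.3085×104.5×12.0² = 2321 lb/ft, acting at H/3 = 4.000 ft above the base.
Overturning moment M_o = P_a × H/3 = 2321 × 4.000 = 9285.
Resisting moment M_r = W × 3.4 = 9000 × 3.4 = 30600.
FS_overturning = M_r/M_o = 30600/9285 = 3.296.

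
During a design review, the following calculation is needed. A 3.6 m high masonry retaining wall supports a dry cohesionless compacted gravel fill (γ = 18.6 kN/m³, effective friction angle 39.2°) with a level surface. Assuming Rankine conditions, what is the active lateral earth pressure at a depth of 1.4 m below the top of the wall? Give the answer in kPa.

K_a = (1 − sin φ)/(1 + sin φ) = 0.2255.
σ_h = K_a γ z = 0.2255 × 18.6 × 1.4 = 5.871 kPa.

5.87 kPa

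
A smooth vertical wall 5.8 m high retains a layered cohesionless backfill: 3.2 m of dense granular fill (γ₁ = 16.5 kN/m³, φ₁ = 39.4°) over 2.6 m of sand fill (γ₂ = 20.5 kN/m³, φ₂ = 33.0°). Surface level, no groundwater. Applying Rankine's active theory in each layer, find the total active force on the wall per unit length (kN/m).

K_a1 = tan²(45°−39.4°/2) = 0.2234; K_a2 = tan²(45°−33.0°/2) = 0.2948.
Layer 1: σ at base = K_a1 γ₁ h₁ = 11.80 kPa; P₁ = ½×11.80×3.2 = 18.88.
Layer 2: σ_v at top = γ₁h₁ = 52.80; σ_h top = K_a2×52.80 = 15.57; σ_h base = K_a2×(52.80+20.5×2.6) = 31.28.
P₂ = ½(15.57+31.28)×2.6 = 60.90. Total P_a = 18.88+60.90 = 79.77 kN/m.

79.8 kN/m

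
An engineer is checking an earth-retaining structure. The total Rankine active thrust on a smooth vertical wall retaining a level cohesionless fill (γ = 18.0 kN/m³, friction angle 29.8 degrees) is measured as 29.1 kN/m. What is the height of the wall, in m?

K_a = 0.3360. P_a = ½ K_a γ H² ⇒ H = √(2P_a/(K_a γ)).
H = √(2×29.1/(0.3360×18.0)) = 3.102 m.

3.10 m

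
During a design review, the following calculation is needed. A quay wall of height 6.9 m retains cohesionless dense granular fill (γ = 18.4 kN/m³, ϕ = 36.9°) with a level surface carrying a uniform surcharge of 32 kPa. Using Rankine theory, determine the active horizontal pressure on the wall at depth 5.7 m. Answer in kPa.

34.2 kPa

K_a = (1 − sin φ)/(1 + sin φ) = 0.2497.
σ_v = γz + q = 18.4 × 5.7 + 32 = 136.9 kPa.
σ_h = K_a σ_v = 0.2497 × 136.9 = 34.18 kPa.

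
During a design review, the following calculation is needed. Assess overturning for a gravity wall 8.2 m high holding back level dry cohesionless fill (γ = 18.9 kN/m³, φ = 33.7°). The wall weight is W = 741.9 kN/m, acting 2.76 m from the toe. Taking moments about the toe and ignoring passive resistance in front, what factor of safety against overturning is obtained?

K_a = tan²(45° − 33.7°/2) = 0.2863.
P_a = ½K_aγH² = 0.5×0.2863×18.9×8.2² = 181.9 kN/m, acting at H/3 = 2.733 m above the base.
Overturning moment M_o = P_a × H/3 = 181.9 × 2.733 = 497.3.
Resisting moment M_r = W × 2.76 = 741.9 × 2.76 = 2048.
FS_overturning = M_r/M_o = 2048/497.3 = 4.118.

4.12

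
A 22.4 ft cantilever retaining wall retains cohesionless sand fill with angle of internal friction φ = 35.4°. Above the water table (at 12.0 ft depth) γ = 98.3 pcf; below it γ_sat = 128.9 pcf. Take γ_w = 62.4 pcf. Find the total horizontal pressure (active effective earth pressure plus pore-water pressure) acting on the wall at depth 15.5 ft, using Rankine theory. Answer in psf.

K_a = (1 − sin φ)/(1 + sin φ) = 0.2664.
γ' = 128.9 − 62.4 = 66.50 pcf.
Effective vertical stress at 15.5 ft: σ'_v = 98.3×12.0 + 66.50×3.50 = 1412 psf.
σ'_h = K_a σ'_v = 0.2664 × 1412 = 376.2 psf; u = γ_w × 3.50 = 218.4 psf.
Total σ_h = 376.2 + 218.4 = 594.6 psf.

595 psf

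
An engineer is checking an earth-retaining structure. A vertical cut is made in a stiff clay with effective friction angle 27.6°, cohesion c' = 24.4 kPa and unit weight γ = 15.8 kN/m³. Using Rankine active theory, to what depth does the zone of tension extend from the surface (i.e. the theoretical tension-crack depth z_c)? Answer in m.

5.10 m

K_a = tan²(45° − 27.6°/2) = 0.3668; √K_a = 0.6056.
The active pressure is zero where K_a γ z = 2c√K_a, so z_c = 2c/(γ√K_a) = 2×24.4/(15.8×0.6056) = 5.100 m.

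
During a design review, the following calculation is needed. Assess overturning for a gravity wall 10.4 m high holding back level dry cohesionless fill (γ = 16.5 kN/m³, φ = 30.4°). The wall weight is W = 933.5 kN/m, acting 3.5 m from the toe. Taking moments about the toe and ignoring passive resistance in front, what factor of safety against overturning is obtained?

3.22

K_a = tan²(45° − 30.4°/2) = 0.3280.
P_a = ½K_aγH² = 0.5×0.3280×16.5×10.4² = 292.7 kN/m, acting at H/3 = 3.467 m above the base.
Overturning moment M_o = P_a × H/3 = 292.7 × 3.467 = 1015.
Resisting moment M_r = W × 3.5 = 933.5 × 3.5 = 3267.
FS_overturning = M_r/M_o = 3267/1015 = 3.220.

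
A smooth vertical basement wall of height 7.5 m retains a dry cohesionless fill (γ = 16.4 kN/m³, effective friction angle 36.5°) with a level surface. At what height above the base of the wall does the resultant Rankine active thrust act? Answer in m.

K_a = 0.2541.
The pressure distribution is triangular, so the resultant acts at H/3 above the base = 7.5/3 = 2.500 m.

2.50 m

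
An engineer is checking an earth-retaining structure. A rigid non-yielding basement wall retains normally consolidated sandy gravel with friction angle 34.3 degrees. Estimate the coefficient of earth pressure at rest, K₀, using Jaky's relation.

0.436

K₀ = 1 − sin φ' = 1 − sin 34.3° = 0.4365.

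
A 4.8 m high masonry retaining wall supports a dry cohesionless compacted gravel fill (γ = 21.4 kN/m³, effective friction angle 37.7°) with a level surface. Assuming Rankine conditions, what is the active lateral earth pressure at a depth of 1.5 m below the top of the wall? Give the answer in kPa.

K_a = (1 − sin φ)/(1 + sin φ) = 0.2411.
σ_h = K_a γ z = 0.2411 × 21.4 × 1.5 = 7.738 kPa.

7.74 kPa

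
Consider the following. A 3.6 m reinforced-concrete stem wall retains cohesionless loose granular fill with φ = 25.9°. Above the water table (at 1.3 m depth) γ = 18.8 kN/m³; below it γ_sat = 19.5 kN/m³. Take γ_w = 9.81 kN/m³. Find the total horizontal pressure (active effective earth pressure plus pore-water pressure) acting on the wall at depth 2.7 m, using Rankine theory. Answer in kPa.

K_a = (1 − sin φ)/(1 + sin φ) = 0.3920.
γ' = 19.5 − 9.81 = 9.690 kN/m³.
Effective vertical stress at 2.7 m: σ'_v = 18.8×1.3 + 9.690×1.40 = 38.01 kPa.
σ'_h = K_a σ'_v = 0.3920 × 38.01 = 14.90 kPa; u = γ_w × 1.40 = 13.73 kPa.
Total σ_h = 14.90 + 13.73 = 28.63 kPa.

28.6 kPa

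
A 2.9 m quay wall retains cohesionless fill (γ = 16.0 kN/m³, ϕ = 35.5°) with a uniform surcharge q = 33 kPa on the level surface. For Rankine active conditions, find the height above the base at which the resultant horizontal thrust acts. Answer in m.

K_a = 0.2653.
Triangular part P₁ = ½K_aγH² = 17.85 at H/3 = 0.9667 m; rectangular part P₂ = K_a q H = 25.39 at H/2 = 1.450 m.
ȳ = (P₁·0.9667 + P₂·1.450)/(P₁+P₂) = 1.250 m.

1.25 m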